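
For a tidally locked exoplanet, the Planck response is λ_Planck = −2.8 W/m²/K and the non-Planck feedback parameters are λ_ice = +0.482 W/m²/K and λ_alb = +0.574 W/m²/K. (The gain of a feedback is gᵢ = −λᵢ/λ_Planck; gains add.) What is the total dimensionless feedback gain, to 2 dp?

0.38

Convert to gains: g_ice = 0.482/2.8 = 0.1721; g_alb = 0.574/2.8 = 0.205.
Total gain g = 0.3771.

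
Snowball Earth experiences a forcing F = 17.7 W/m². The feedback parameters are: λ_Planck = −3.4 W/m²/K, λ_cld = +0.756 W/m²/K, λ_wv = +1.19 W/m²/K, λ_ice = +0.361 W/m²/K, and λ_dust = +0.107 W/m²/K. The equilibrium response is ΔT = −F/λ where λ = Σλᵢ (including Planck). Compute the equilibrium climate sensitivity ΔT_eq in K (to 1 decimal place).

18.0 K

Net feedback parameter λ = (−3.4) + (+0.756) + (+1.19) + (+0.361) + (+0.107) = -0.986 W/m²/K.
ΔT = −F/λ = −17.7/(-0.986) = 18.0 K.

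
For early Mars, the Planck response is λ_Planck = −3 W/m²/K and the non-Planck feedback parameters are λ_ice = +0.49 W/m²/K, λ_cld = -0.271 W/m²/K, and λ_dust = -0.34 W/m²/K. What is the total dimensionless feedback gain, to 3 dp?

Convert to gains: g_ice = 0.49/3 = 0.1633; g_cld = -0.271/3 = -0.09033; g_dust = -0.34/3 = -0.1133.
Total gain g = -0.04033.

-0.040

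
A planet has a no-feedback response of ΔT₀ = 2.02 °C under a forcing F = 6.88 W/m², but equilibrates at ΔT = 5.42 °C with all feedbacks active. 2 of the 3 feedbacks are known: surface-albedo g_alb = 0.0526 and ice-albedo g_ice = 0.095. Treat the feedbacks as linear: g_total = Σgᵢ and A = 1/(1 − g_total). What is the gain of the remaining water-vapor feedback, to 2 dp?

Amplification A = ΔT/ΔT₀ = 5.42/2.02 = 2.683.
Total gain g = 1 − 1/A = 1 − 1/2.683 = 0.6273.
Known gains sum to 0.0526 + 0.095 = 0.1476.
g_wv = 0.6273 − 0.1476 = 0.48.

0.48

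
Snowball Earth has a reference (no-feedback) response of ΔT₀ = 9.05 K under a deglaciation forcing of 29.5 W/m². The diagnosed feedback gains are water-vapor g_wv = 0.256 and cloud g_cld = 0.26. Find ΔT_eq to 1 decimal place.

18.7 K

Total gain g = 0.256 + 0.26 = 0.516.
Amplification A = 1/(1 − 0.516) = 2.066.
ΔT = 9.05 × 2.066 = 18.7 K.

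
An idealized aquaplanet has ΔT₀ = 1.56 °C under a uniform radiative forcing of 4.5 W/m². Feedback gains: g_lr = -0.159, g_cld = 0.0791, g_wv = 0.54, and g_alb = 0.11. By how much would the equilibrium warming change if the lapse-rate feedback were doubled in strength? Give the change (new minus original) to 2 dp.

Original: g = 0.5701, ΔT = 1.56/(1−0.5701) = 3.6288 °C.
With doubled lapse-rate: g' = 0.4111, ΔT' = 1.56/(1−0.4111) = 2.6490 °C.
Change = 2.6490 − 3.6288 = -0.98 °C.

-0.98 °C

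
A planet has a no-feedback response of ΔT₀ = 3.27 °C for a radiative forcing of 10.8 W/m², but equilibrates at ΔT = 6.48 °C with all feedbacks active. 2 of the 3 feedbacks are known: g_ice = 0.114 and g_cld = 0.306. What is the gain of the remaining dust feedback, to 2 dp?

0.08

Amplification A = ΔT/ΔT₀ = 6.48/3.27 = 1.982.
Total gain g = 1 − 1/A = 1 − 1/1.982 = 0.4955.
Known gains sum to 0.114 + 0.306 = 0.42.
g_dust = 0.4955 − 0.42 = 0.08.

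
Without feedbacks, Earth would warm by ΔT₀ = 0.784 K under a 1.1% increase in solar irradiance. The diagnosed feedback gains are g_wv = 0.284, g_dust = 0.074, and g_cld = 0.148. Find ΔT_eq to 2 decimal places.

Total gain g = 0.284 + 0.074 + 0.148 = 0.506.
Amplification A = 1/(1 − 0.506) = 2.024.
ΔT = 0.784 × 2.024 = 1.59 K.

1.59 K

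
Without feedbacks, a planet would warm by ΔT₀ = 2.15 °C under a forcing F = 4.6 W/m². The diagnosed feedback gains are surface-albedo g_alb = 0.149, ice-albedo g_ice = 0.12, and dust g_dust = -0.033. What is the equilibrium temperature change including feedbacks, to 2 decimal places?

Total gain g = 0.149 + 0.12 − 0.033 = 0.236.
Amplification A = 1/(1 − 0.236) = 1.309.
ΔT = 2.15 × 1.309 = 2.81 °C.

2.81 °C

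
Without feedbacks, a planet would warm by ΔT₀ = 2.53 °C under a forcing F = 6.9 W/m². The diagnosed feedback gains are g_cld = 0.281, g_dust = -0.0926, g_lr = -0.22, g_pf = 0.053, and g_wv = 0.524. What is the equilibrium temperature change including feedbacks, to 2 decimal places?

5.57 °C

Total gain g = 0.281 − 0.0926 − 0.22 + 0.053 + 0.524 = 0.5454.
Amplification A = 1/(1 − 0.5454) = 2.2.
ΔT = 2.53 × 2.2 = 5.57 °C.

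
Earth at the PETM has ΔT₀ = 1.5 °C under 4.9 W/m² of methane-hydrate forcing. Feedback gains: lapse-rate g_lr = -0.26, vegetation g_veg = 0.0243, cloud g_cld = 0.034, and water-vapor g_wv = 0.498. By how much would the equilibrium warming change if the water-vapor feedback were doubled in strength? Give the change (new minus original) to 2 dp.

Original: g = 0.2963, ΔT = 1.5/(1−0.2963) = 2.1316 °C.
With doubled water-vapor: g' = 0.7943, ΔT' = 1.5/(1−0.7943) = 7.2922 °C.
Change = 7.2922 − 2.1316 = 5.16 °C.

5.16 °C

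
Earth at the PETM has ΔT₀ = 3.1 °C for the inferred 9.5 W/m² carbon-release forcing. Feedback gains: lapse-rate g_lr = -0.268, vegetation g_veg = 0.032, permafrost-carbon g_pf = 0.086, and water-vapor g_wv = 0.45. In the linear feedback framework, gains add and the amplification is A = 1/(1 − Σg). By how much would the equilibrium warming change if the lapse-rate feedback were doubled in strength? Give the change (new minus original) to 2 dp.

Original: g = 0.3, ΔT = 3.1/(1−0.3) = 4.4286 °C.
With doubled lapse-rate: g' = 0.032, ΔT' = 3.1/(1−0.032) = 3.2025 °C.
Change = 3.2025 − 4.4286 = -1.23 °C.

-1.23 °C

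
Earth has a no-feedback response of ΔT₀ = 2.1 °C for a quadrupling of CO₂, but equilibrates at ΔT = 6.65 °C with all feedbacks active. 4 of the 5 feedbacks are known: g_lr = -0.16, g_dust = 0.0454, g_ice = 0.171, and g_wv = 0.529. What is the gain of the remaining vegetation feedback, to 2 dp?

Amplification A = ΔT/ΔT₀ = 6.65/2.1 = 3.167.
Total gain g = 1 − 1/A = 1 − 1/3.167 = 0.6842.
Known gains sum to -0.16 + 0.0454 + 0.171 + 0.529 = 0.5854.
g_veg = 0.6842 − 0.5854 = 0.10.

0.10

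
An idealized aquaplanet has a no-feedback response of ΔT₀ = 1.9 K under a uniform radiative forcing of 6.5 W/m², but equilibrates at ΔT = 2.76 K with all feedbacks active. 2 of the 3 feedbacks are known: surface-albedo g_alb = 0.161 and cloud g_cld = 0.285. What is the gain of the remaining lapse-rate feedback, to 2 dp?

-0.13

Amplification A = ΔT/ΔT₀ = 2.76/1.9 = 1.453.
Total gain g = 1 − 1/A = 1 − 1/1.453 = 0.3118.
Known gains sum to 0.161 + 0.285 = 0.446.
g_lr = 0.3118 − 0.446 = -0.13.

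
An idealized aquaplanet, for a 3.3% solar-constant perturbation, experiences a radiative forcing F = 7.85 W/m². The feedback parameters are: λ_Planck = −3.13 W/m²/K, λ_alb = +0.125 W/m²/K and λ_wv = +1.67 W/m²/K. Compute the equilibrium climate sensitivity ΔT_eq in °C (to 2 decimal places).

Net feedback parameter λ = (−3.13) + (+0.125) + (+1.67) = -1.335 W/m²/K.
ΔT = −F/λ = −7.85/(-1.335) = 5.88 °C.

5.88 °C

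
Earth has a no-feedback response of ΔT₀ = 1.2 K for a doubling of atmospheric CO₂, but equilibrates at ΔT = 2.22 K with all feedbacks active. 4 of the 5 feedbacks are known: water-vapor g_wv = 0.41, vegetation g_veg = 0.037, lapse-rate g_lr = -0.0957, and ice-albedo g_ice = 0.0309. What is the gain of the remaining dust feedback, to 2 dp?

0.08

Amplification A = ΔT/ΔT₀ = 2.22/1.2 = 1.85.
Total gain g = 1 − 1/A = 1 − 1/1.85 = 0.4595.
Known gains sum to 0.41 + 0.037 − 0.0957 + 0.0309 = 0.3822.
g_dust = 0.4595 − 0.3822 = 0.08.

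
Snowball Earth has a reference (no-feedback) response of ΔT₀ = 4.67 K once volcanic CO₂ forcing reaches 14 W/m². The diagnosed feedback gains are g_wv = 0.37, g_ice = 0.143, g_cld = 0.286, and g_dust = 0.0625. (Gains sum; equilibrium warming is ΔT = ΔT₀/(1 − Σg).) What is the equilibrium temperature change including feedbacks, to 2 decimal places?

Total gain g = 0.37 + 0.143 + 0.286 + 0.0625 = 0.8615.
Amplification A = 1/(1 − 0.8615) = 7.22.
ΔT = 4.67 × 7.22 = 33.72 K.

33.72 K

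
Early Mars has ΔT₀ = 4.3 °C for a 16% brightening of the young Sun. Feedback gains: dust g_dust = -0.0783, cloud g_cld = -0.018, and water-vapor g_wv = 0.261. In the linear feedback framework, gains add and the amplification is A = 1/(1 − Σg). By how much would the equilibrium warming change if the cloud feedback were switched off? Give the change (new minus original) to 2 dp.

0.11 °C

Original: g = 0.1647, ΔT = 4.3/(1−0.1647) = 5.1479 °C.
Without cloud: g' = 0.1827, ΔT' = 4.3/(1−0.1827) = 5.2612 °C.
Change = 5.2612 − 5.1479 = 0.11 °C.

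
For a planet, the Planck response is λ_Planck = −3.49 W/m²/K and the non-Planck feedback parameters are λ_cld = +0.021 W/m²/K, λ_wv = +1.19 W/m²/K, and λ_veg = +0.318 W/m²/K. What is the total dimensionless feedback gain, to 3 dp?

Convert to gains: g_cld = 0.021/3.49 = 0.006017; g_wv = 1.19/3.49 = 0.341; g_veg = 0.318/3.49 = 0.09112.
Total gain g = 0.438137.

0.438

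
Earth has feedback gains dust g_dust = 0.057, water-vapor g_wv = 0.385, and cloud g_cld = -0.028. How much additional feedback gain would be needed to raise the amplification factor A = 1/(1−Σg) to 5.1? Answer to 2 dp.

Current total gain = 0.414.
Target gain for A = 5.1: g* = 1 − 1/5.1 = 0.8039.
Additional gain needed = 0.8039 − 0.414 = 0.39.

0.39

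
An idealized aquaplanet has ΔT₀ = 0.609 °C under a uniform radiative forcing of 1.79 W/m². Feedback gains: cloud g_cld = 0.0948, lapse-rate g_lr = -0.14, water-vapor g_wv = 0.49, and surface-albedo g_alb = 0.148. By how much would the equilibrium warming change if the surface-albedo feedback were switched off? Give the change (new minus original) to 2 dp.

Original: g = 0.5928, ΔT = 0.609/(1−0.5928) = 1.4956 °C.
Without surface-albedo: g' = 0.4448, ΔT' = 0.609/(1−0.4448) = 1.0969 °C.
Change = 1.0969 − 1.4956 = -0.40 °C.

-0.40 °C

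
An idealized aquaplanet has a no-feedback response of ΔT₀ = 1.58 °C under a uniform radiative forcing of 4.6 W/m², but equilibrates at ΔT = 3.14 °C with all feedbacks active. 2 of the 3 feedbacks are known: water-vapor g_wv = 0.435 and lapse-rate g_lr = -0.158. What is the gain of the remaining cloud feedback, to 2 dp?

Amplification A = ΔT/ΔT₀ = 3.14/1.58 = 1.987.
Total gain g = 1 − 1/A = 1 − 1/1.987 = 0.4967.
Known gains sum to 0.435 − 0.158 = 0.277.
g_cld = 0.4967 − 0.277 = 0.22.

0.22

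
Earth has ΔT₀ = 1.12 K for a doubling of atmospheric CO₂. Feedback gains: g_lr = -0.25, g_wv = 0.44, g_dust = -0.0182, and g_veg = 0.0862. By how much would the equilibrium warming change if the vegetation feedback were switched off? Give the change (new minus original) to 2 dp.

-0.16 K

Original: g = 0.258, ΔT = 1.12/(1−0.258) = 1.5094 K.
Without vegetation: g' = 0.1718, ΔT' = 1.12/(1−0.1718) = 1.3523 K.
Change = 1.3523 − 1.5094 = -0.16 K.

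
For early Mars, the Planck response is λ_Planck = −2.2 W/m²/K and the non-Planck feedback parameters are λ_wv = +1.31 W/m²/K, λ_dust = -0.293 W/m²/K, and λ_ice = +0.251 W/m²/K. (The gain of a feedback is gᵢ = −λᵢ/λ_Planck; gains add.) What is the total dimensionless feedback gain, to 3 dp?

Convert to gains: g_wv = 1.31/2.2 = 0.5955; g_dust = -0.293/2.2 = -0.1332; g_ice = 0.251/2.2 = 0.1141.
Total gain g = 0.5764.

0.576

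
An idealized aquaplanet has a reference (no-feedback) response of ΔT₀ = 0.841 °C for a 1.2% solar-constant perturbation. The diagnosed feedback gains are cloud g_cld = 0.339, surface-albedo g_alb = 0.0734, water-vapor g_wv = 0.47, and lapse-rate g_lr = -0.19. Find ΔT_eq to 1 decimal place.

2.7 °C

Total gain g = 0.339 + 0.0734 + 0.47 − 0.19 = 0.6924.
Amplification A = 1/(1 − 0.6924) = 3.251.
ΔT = 0.841 × 3.251 = 2.7 °C.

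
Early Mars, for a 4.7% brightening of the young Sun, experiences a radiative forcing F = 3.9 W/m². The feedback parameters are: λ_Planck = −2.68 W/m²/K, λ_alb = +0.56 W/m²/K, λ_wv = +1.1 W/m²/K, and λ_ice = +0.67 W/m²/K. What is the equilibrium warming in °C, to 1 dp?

Net feedback parameter λ = (−2.68) + (+0.56) + (+1.1) + (+0.67) = -0.35 W/m²/K.
ΔT = −F/λ = −3.9/(-0.35) = 11.1 °C.

11.1 °C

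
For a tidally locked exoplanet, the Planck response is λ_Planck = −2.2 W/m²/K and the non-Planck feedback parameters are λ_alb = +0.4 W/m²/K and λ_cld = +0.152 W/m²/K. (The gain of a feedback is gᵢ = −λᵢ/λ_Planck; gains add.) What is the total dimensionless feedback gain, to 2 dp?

0.25

Convert to gains: g_alb = 0.4/2.2 = 0.1818; g_cld = 0.152/2.2 = 0.06909.
Total gain g = 0.25089.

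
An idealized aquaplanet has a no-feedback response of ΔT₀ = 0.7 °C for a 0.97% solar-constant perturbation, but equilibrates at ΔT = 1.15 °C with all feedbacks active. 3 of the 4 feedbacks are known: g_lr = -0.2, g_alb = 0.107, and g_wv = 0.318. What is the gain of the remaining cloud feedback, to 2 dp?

0.17

Amplification A = ΔT/ΔT₀ = 1.15/0.7 = 1.643.
Total gain g = 1 − 1/A = 1 − 1/1.643 = 0.3914.
Known gains sum to -0.2 + 0.107 + 0.318 = 0.225.
g_cld = 0.3914 − 0.225 = 0.17.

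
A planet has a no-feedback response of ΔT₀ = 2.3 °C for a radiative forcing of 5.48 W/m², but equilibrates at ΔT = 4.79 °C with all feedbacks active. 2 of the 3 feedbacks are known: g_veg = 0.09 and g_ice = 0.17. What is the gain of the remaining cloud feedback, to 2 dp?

Amplification A = ΔT/ΔT₀ = 4.79/2.3 = 2.083.
Total gain g = 1 − 1/A = 1 − 1/2.083 = 0.5199.
Known gains sum to 0.09 + 0.17 = 0.26.
g_cld = 0.5199 − 0.26 = 0.26.

0.26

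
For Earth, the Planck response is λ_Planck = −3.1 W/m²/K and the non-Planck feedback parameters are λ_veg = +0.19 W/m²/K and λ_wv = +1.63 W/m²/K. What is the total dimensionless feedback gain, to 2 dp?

Convert to gains: g_veg = 0.19/3.1 = 0.06129; g_wv = 1.63/3.1 = 0.5258.
Total gain g = 0.58709.

0.59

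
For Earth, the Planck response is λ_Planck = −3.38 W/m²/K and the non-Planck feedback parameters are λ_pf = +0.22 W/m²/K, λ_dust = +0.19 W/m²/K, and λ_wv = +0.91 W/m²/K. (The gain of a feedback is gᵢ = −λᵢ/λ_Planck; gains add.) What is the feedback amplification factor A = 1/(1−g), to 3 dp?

1.641

Convert to gains: g_pf = 0.22/3.38 = 0.06509; g_dust = 0.19/3.38 = 0.05621; g_wv = 0.91/3.38 = 0.2692.
Total gain g = 0.3905.
A = 1/(1 − 0.3905) = 1.641.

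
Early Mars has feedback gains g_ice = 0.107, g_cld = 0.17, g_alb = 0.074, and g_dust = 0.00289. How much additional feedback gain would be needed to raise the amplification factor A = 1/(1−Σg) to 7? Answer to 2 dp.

Current total gain = 0.35389.
Target gain for A = 7: g* = 1 − 1/7 = 0.8571.
Additional gain needed = 0.8571 − 0.35389 = 0.50.

0.50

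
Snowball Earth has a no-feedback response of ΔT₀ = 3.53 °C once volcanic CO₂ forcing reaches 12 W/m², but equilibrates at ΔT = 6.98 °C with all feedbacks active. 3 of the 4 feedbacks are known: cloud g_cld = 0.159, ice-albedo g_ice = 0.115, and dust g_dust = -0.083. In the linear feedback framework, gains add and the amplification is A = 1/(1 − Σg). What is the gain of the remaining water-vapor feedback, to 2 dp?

0.30

Amplification A = ΔT/ΔT₀ = 6.98/3.53 = 1.977.
Total gain g = 1 − 1/A = 1 − 1/1.977 = 0.4942.
Known gains sum to 0.159 + 0.115 − 0.083 = 0.191.
g_wv = 0.4942 − 0.191 = 0.30.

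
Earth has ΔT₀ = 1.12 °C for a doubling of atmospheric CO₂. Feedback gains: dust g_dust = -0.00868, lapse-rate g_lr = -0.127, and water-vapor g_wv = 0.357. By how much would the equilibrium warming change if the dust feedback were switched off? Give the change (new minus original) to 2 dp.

Original: g = 0.22132, ΔT = 1.12/(1−0.22132) = 1.4383 °C.
Without dust: g' = 0.23, ΔT' = 1.12/(1−0.23) = 1.4545 °C.
Change = 1.4545 − 1.4383 = 0.02 °C.

0.02 °C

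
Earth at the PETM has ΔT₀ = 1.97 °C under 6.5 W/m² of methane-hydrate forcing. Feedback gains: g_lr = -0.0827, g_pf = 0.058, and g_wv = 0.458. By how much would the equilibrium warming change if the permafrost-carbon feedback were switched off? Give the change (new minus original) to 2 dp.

Original: g = 0.4333, ΔT = 1.97/(1−0.4333) = 3.4763 °C.
Without permafrost-carbon: g' = 0.3753, ΔT' = 1.97/(1−0.3753) = 3.1535 °C.
Change = 3.1535 − 3.4763 = -0.32 °C.

-0.32 °C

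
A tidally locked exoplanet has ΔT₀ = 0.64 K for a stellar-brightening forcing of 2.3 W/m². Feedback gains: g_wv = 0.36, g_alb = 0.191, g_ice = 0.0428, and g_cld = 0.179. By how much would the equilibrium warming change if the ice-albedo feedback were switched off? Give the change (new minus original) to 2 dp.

-0.45 K

Original: g = 0.7728, ΔT = 0.64/(1−0.7728) = 2.8169 K.
Without ice-albedo: g' = 0.73, ΔT' = 0.64/(1−0.73) = 2.3704 K.
Change = 2.3704 − 2.8169 = -0.45 K.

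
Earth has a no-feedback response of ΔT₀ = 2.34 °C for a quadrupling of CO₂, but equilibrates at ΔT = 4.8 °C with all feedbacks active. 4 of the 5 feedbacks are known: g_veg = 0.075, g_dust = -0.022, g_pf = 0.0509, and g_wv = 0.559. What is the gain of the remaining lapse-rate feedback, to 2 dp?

-0.15

Amplification A = ΔT/ΔT₀ = 4.8/2.34 = 2.051.
Total gain g = 1 − 1/A = 1 − 1/2.051 = 0.5124.
Known gains sum to 0.075 − 0.022 + 0.0509 + 0.559 = 0.6629.
g_lr = 0.5124 − 0.6629 = -0.15.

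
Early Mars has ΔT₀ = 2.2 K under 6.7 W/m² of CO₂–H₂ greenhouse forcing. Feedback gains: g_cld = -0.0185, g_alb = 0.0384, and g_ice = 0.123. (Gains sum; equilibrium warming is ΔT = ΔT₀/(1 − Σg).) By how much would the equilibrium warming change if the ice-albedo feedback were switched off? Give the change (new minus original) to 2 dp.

Original: g = 0.1429, ΔT = 2.2/(1−0.1429) = 2.5668 K.
Without ice-albedo: g' = 0.0199, ΔT' = 2.2/(1−0.0199) = 2.2447 K.
Change = 2.2447 − 2.5668 = -0.32 K.

-0.32 K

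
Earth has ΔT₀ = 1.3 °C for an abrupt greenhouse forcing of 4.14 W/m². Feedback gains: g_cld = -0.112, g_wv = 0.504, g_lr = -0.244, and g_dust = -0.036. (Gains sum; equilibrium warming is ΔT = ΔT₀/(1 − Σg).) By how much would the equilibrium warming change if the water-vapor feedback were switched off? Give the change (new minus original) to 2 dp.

Original: g = 0.112, ΔT = 1.3/(1−0.112) = 1.4640 °C.
Without water-vapor: g' = -0.392, ΔT' = 1.3/(1+0.392) = 0.9339 °C.
Change = 0.9339 − 1.4640 = -0.53 °C.

-0.53 °C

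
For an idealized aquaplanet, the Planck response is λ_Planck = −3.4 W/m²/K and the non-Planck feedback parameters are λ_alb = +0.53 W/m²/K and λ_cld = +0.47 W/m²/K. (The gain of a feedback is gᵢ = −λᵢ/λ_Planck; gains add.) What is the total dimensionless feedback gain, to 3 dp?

Convert to gains: g_alb = 0.53/3.4 = 0.1559; g_cld = 0.47/3.4 = 0.1382.
Total gain g = 0.2941.

0.294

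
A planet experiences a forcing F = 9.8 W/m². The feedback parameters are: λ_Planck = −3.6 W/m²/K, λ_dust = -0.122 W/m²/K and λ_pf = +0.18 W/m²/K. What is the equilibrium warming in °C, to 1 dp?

Net feedback parameter λ = (−3.6) + (-0.122) + (+0.18) = -3.542 W/m²/K.
ΔT = −F/λ = −9.8/(-3.542) = 2.8 °C.

2.8 °C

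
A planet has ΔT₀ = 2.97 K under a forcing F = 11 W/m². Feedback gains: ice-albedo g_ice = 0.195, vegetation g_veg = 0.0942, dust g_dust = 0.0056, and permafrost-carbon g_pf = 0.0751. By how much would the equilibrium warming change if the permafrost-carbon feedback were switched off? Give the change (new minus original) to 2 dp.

-0.50 K

Original: g = 0.3699, ΔT = 2.97/(1−0.3699) = 4.7135 K.
Without permafrost-carbon: g' = 0.2948, ΔT' = 2.97/(1−0.2948) = 4.2116 K.
Change = 4.2116 − 4.7135 = -0.50 K.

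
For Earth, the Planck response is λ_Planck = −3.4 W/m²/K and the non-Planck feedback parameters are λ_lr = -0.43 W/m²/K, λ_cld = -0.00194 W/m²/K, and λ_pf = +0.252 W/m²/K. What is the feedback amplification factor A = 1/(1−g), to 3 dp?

Convert to gains: g_lr = -0.43/3.4 = -0.1265; g_cld = -0.00194/3.4 = -0.000571; g_pf = 0.252/3.4 = 0.07412.
Total gain g = -0.052951.
A = 1/(1 + 0.052951) = 0.950.

0.950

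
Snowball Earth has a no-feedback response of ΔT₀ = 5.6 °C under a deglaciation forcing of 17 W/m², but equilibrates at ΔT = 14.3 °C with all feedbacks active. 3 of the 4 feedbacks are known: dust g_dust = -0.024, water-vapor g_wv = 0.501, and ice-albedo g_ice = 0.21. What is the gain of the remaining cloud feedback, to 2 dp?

Amplification A = ΔT/ΔT₀ = 14.3/5.6 = 2.554.
Total gain g = 1 − 1/A = 1 − 1/2.554 = 0.6085.
Known gains sum to -0.024 + 0.501 + 0.21 = 0.687.
g_cld = 0.6085 − 0.687 = -0.08.

-0.08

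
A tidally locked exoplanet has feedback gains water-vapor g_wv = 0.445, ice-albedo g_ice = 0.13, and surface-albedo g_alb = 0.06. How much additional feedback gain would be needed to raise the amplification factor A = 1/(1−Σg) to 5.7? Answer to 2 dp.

Current total gain = 0.635.
Target gain for A = 5.7: g* = 1 − 1/5.7 = 0.8246.
Additional gain needed = 0.8246 − 0.635 = 0.19.

0.19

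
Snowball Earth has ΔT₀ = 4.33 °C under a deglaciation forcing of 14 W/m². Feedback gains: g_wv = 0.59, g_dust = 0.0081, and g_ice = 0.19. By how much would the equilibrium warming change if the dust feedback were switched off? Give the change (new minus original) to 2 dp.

-0.75 °C

Original: g = 0.7881, ΔT = 4.33/(1−0.7881) = 20.4342 °C.
Without dust: g' = 0.78, ΔT' = 4.33/(1−0.78) = 19.6818 °C.
Change = 19.6818 − 20.4342 = -0.75 °C.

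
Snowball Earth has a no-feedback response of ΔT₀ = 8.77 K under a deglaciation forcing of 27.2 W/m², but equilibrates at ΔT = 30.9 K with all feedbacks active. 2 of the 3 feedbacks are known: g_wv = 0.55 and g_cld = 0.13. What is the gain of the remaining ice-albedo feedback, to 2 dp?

0.04

Amplification A = ΔT/ΔT₀ = 30.9/8.77 = 3.523.
Total gain g = 1 − 1/A = 1 − 1/3.523 = 0.7162.
Known gains sum to 0.55 + 0.13 = 0.68.
g_ice = 0.7162 − 0.68 = 0.04.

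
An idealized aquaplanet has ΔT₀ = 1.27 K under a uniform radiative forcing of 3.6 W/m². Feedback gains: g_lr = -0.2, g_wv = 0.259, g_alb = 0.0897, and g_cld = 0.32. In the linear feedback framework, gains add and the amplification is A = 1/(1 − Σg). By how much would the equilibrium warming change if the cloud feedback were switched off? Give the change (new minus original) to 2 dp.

-0.90 K

Original: g = 0.4687, ΔT = 1.27/(1−0.4687) = 2.3904 K.
Without cloud: g' = 0.1487, ΔT' = 1.27/(1−0.1487) = 1.4918 K.
Change = 1.4918 − 2.3904 = -0.90 K.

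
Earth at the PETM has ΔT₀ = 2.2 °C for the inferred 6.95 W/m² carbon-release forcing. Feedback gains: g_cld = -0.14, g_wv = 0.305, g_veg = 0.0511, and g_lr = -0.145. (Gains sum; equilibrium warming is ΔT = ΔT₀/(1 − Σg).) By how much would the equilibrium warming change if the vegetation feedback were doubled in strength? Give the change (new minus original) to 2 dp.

Original: g = 0.0711, ΔT = 2.2/(1−0.0711) = 2.3684 °C.
With doubled vegetation: g' = 0.1222, ΔT' = 2.2/(1−0.1222) = 2.5063 °C.
Change = 2.5063 − 2.3684 = 0.14 °C.

0.14 °C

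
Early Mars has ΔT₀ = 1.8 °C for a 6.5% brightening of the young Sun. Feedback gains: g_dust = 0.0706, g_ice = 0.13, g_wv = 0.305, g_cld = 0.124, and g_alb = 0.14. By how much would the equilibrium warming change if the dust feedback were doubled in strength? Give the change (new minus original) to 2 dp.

3.45 °C

Original: g = 0.7696, ΔT = 1.8/(1−0.7696) = 7.8125 °C.
With doubled dust: g' = 0.8402, ΔT' = 1.8/(1−0.8402) = 11.2641 °C.
Change = 11.2641 − 7.8125 = 3.45 °C.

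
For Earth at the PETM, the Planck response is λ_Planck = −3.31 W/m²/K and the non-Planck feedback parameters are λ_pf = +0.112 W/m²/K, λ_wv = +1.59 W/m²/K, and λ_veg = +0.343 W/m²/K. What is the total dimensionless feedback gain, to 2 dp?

0.62

Convert to gains: g_pf = 0.112/3.31 = 0.03384; g_wv = 1.59/3.31 = 0.4804; g_veg = 0.343/3.31 = 0.1036.
Total gain g = 0.61784.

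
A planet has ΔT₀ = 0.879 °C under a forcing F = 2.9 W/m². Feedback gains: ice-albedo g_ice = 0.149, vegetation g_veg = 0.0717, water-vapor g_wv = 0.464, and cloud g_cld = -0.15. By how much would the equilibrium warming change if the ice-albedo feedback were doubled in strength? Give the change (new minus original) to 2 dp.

0.89 °C

Original: g = 0.5347, ΔT = 0.879/(1−0.5347) = 1.8891 °C.
With doubled ice-albedo: g' = 0.6837, ΔT' = 0.879/(1−0.6837) = 2.7790 °C.
Change = 2.7790 − 1.8891 = 0.89 °C.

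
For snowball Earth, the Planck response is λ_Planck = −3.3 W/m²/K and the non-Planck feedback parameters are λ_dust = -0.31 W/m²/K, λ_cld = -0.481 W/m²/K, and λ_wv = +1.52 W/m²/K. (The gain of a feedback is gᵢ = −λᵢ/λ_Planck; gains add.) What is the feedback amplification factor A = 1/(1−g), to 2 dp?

Convert to gains: g_dust = -0.31/3.3 = -0.09394; g_cld = -0.481/3.3 = -0.1458; g_wv = 1.52/3.3 = 0.4606.
Total gain g = 0.22086.
A = 1/(1 − 0.22086) = 1.28.

1.28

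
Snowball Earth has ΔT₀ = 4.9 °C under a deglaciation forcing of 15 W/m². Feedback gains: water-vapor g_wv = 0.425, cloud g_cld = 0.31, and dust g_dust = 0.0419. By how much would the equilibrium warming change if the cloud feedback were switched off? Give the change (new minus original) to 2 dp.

Original: g = 0.7769, ΔT = 4.9/(1−0.7769) = 21.9632 °C.
Without cloud: g' = 0.4669, ΔT' = 4.9/(1−0.4669) = 9.1915 °C.
Change = 9.1915 − 21.9632 = -12.77 °C.

-12.77 °C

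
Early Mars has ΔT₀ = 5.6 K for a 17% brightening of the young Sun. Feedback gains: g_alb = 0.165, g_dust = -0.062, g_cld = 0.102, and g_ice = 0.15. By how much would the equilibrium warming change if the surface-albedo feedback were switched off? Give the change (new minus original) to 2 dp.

-1.77 K

Original: g = 0.355, ΔT = 5.6/(1−0.355) = 8.6822 K.
Without surface-albedo: g' = 0.19, ΔT' = 5.6/(1−0.19) = 6.9136 K.
Change = 6.9136 − 8.6822 = -1.77 K.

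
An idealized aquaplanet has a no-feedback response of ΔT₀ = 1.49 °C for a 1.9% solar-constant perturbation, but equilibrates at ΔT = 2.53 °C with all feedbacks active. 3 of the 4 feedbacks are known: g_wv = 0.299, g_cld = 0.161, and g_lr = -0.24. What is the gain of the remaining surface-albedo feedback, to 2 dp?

0.19

Amplification A = ΔT/ΔT₀ = 2.53/1.49 = 1.698.
Total gain g = 1 − 1/A = 1 − 1/1.698 = 0.4111.
Known gains sum to 0.299 + 0.161 − 0.24 = 0.22.
g_alb = 0.4111 − 0.22 = 0.19.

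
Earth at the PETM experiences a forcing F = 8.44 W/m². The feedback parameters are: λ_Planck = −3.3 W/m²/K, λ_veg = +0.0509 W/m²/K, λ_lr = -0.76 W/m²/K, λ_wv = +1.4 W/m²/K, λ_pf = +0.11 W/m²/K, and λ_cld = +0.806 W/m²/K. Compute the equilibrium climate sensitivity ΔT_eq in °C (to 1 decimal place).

5.0 °C

Net feedback parameter λ = (−3.3) + (+0.0509) + (-0.76) + (+1.4) + (+0.11) + (+0.806) = -1.6931 W/m²/K.
ΔT = −F/λ = −8.44/(-1.6931) = 5.0 °C.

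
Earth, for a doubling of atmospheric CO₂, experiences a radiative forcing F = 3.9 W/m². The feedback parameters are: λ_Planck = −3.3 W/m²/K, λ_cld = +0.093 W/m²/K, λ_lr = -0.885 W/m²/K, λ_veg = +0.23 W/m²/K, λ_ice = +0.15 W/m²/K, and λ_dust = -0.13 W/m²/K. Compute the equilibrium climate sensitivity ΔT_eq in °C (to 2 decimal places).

1.02 °C

Net feedback parameter λ = (−3.3) + (+0.093) + (-0.885) + (+0.23) + (+0.15) + (-0.13) = -3.842 W/m²/K.
ΔT = −F/λ = −3.9/(-3.842) = 1.02 °C.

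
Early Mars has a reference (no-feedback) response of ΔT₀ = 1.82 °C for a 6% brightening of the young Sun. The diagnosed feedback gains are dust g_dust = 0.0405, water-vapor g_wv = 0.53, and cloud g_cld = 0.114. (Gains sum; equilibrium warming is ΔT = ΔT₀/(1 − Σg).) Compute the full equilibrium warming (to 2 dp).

5.77 °C

Total gain g = 0.0405 + 0.53 + 0.114 = 0.6845.
Amplification A = 1/(1 − 0.6845) = 3.17.
ΔT = 1.82 × 3.17 = 5.77 °C.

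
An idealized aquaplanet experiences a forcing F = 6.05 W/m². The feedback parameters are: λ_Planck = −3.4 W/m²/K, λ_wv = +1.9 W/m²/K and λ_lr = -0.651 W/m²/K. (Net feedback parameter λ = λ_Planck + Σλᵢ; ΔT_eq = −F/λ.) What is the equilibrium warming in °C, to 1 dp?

Net feedback parameter λ = (−3.4) + (+1.9) + (-0.651) = -2.151 W/m²/K.
ΔT = −F/λ = −6.05/(-2.151) = 2.8 °C.

2.8 °C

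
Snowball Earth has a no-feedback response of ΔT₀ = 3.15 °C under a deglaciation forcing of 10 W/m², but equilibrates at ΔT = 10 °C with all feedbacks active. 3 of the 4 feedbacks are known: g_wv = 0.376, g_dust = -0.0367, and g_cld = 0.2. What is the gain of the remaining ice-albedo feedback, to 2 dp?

Amplification A = ΔT/ΔT₀ = 10/3.15 = 3.175.
Total gain g = 1 − 1/A = 1 − 1/3.175 = 0.685.
Known gains sum to 0.376 − 0.0367 + 0.2 = 0.5393.
g_ice = 0.685 − 0.5393 = 0.15.

0.15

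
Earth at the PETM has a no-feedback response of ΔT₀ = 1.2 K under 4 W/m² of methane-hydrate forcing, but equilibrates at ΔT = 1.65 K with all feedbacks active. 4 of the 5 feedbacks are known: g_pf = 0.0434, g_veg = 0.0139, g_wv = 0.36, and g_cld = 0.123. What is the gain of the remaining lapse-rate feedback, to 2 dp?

-0.27

Amplification A = ΔT/ΔT₀ = 1.65/1.2 = 1.375.
Total gain g = 1 − 1/A = 1 − 1/1.375 = 0.2727.
Known gains sum to 0.0434 + 0.0139 + 0.36 + 0.123 = 0.5403.
g_lr = 0.2727 − 0.5403 = -0.27.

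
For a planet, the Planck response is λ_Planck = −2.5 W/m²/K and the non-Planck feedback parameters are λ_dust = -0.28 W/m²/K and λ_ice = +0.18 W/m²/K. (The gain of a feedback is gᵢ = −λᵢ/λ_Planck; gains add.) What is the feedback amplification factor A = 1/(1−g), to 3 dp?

Convert to gains: g_dust = -0.28/2.5 = -0.112; g_ice = 0.18/2.5 = 0.072.
Total gain g = -0.04.
A = 1/(1 + 0.04) = 0.962.

0.962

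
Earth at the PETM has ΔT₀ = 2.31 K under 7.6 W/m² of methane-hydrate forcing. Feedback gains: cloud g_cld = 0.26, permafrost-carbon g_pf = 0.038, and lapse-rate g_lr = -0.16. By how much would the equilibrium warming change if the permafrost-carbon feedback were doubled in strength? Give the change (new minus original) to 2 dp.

Original: g = 0.138, ΔT = 2.31/(1−0.138) = 2.6798 K.
With doubled permafrost-carbon: g' = 0.176, ΔT' = 2.31/(1−0.176) = 2.8034 K.
Change = 2.8034 − 2.6798 = 0.12 K.

0.12 K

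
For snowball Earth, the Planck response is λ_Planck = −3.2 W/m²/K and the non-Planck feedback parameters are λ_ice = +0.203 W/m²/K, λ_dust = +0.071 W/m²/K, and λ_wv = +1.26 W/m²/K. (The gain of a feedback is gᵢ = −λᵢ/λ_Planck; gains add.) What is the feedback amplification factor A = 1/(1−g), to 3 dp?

Convert to gains: g_ice = 0.203/3.2 = 0.06344; g_dust = 0.071/3.2 = 0.02219; g_wv = 1.26/3.2 = 0.3937.
Total gain g = 0.47933.
A = 1/(1 − 0.47933) = 1.921.

1.921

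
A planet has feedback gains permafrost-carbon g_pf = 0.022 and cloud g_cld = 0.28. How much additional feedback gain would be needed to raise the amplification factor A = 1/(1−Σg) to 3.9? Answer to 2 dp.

Current total gain = 0.302.
Target gain for A = 3.9: g* = 1 − 1/3.9 = 0.7436.
Additional gain needed = 0.7436 − 0.302 = 0.44.

0.44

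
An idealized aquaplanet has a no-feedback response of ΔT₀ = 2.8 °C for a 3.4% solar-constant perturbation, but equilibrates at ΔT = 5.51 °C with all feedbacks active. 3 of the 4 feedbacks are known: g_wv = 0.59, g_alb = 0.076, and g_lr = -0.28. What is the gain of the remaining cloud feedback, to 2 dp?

0.11

Amplification A = ΔT/ΔT₀ = 5.51/2.8 = 1.968.
Total gain g = 1 − 1/A = 1 − 1/1.968 = 0.4919.
Known gains sum to 0.59 + 0.076 − 0.28 = 0.386.
g_cld = 0.4919 − 0.386 = 0.11.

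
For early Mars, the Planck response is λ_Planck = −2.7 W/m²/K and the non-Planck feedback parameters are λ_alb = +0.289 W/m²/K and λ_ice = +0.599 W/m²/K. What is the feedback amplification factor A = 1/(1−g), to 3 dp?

Convert to gains: g_alb = 0.289/2.7 = 0.107; g_ice = 0.599/2.7 = 0.2219.
Total gain g = 0.3289.
A = 1/(1 − 0.3289) = 1.490.

1.490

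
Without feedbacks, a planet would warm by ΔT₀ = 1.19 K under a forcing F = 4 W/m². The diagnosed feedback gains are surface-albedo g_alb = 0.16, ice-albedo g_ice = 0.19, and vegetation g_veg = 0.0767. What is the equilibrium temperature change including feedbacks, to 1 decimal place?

2.1 K

Total gain g = 0.16 + 0.19 + 0.0767 = 0.4267.
Amplification A = 1/(1 − 0.4267) = 1.744.
ΔT = 1.19 × 1.744 = 2.1 K.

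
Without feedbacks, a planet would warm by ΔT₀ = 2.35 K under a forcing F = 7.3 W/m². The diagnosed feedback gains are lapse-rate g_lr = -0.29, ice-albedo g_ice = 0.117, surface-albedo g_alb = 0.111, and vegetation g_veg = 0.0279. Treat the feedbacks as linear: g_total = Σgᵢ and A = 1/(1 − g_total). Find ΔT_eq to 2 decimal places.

Total gain g = -0.29 + 0.117 + 0.111 + 0.0279 = -0.0341.
Amplification A = 1/(1 + 0.0341) = 0.967.
ΔT = 2.35 × 0.967 = 2.27 K.

2.27 K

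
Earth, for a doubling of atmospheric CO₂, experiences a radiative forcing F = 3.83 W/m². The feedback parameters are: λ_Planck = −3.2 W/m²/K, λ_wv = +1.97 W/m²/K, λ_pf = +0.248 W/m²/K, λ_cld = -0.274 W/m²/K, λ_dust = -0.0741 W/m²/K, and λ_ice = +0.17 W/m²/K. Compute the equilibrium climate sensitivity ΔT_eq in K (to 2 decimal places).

Net feedback parameter λ = (−3.2) + (+1.97) + (+0.248) + (-0.274) + (-0.0741) + (+0.17) = -1.1601 W/m²/K.
ΔT = −F/λ = −3.83/(-1.1601) = 3.30 K.

3.30 K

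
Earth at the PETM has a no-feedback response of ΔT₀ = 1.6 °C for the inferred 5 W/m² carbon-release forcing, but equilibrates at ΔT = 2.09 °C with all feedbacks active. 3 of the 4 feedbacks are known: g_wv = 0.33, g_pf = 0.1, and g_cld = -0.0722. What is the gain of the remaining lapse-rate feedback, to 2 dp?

-0.12

Amplification A = ΔT/ΔT₀ = 2.09/1.6 = 1.306.
Total gain g = 1 − 1/A = 1 − 1/1.306 = 0.2343.
Known gains sum to 0.33 + 0.1 − 0.0722 = 0.3578.
g_lr = 0.2343 − 0.3578 = -0.12.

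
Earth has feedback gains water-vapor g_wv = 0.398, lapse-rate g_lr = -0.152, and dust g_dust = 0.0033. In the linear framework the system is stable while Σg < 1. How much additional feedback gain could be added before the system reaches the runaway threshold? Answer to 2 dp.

0.75

Current total gain = 0.398 − 0.152 + 0.0033 = 0.2493.
Margin to runaway = 1 − 0.2493 = 0.75.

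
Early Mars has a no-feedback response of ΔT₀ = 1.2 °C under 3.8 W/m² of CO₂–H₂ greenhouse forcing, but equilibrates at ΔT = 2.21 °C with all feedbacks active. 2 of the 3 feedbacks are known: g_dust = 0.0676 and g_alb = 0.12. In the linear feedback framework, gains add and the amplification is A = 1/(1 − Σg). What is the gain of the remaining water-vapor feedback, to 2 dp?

0.27

Amplification A = ΔT/ΔT₀ = 2.21/1.2 = 1.842.
Total gain g = 1 − 1/A = 1 − 1/1.842 = 0.4571.
Known gains sum to 0.0676 + 0.12 = 0.1876.
g_wv = 0.4571 − 0.1876 = 0.27.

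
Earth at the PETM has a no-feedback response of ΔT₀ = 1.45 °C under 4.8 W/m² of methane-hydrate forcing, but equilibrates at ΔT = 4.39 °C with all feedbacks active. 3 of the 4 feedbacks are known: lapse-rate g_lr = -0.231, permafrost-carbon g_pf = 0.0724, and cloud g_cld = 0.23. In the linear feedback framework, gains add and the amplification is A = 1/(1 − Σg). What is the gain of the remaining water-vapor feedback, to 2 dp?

Amplification A = ΔT/ΔT₀ = 4.39/1.45 = 3.028.
Total gain g = 1 − 1/A = 1 − 1/3.028 = 0.6697.
Known gains sum to -0.231 + 0.0724 + 0.23 = 0.0714.
g_wv = 0.6697 − 0.0714 = 0.60.

0.60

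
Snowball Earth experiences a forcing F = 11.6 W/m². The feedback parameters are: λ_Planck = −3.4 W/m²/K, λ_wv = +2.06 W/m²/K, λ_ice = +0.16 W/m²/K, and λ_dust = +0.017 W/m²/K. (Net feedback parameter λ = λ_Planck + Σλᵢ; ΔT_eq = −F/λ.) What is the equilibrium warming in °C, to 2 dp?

Net feedback parameter λ = (−3.4) + (+2.06) + (+0.16) + (+0.017) = -1.163 W/m²/K.
ΔT = −F/λ = −11.6/(-1.163) = 9.97 °C.

9.97 °C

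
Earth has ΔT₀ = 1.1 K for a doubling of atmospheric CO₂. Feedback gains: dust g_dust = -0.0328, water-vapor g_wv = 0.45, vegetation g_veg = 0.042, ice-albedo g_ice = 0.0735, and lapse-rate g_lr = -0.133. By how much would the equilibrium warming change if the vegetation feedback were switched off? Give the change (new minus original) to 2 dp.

Original: g = 0.3997, ΔT = 1.1/(1−0.3997) = 1.8324 K.
Without vegetation: g' = 0.3577, ΔT' = 1.1/(1−0.3577) = 1.7126 K.
Change = 1.7126 − 1.8324 = -0.12 K.

-0.12 K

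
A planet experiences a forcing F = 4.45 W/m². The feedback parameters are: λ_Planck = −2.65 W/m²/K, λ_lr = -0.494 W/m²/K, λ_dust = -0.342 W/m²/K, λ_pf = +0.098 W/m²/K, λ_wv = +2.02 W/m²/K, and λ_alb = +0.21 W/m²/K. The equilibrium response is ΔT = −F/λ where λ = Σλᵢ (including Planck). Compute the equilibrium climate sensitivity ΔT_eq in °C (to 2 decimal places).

3.84 °C

Net feedback parameter λ = (−2.65) + (-0.494) + (-0.342) + (+0.098) + (+2.02) + (+0.21) = -1.158 W/m²/K.
ΔT = −F/λ = −4.45/(-1.158) = 3.84 °C.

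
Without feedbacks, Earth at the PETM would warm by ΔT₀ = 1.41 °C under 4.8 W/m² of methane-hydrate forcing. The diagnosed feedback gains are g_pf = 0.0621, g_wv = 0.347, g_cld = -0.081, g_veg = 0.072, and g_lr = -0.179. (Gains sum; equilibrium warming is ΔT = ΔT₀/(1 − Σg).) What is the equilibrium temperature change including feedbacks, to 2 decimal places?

Total gain g = 0.0621 + 0.347 − 0.081 + 0.072 − 0.179 = 0.2211.
Amplification A = 1/(1 − 0.2211) = 1.284.
ΔT = 1.41 × 1.284 = 1.81 °C.

1.81 °C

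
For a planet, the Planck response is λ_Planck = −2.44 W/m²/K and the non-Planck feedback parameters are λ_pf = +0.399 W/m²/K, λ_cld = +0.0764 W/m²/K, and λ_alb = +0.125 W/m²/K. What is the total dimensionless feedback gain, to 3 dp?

0.246

Convert to gains: g_pf = 0.399/2.44 = 0.1635; g_cld = 0.0764/2.44 = 0.03131; g_alb = 0.125/2.44 = 0.05123.
Total gain g = 0.24604.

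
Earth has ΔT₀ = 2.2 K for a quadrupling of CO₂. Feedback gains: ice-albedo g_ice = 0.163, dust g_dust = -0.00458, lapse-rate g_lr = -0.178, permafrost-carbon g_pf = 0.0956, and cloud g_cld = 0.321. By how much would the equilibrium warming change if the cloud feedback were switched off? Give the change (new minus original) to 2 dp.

Original: g = 0.39702, ΔT = 2.2/(1−0.39702) = 3.6485 K.
Without cloud: g' = 0.07602, ΔT' = 2.2/(1−0.07602) = 2.3810 K.
Change = 2.3810 − 3.6485 = -1.27 K.

-1.27 K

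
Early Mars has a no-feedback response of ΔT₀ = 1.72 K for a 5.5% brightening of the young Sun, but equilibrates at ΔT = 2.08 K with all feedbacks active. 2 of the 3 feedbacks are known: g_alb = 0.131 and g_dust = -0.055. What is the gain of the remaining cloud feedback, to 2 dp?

0.10

Amplification A = ΔT/ΔT₀ = 2.08/1.72 = 1.209.
Total gain g = 1 − 1/A = 1 − 1/1.209 = 0.1729.
Known gains sum to 0.131 − 0.055 = 0.076.
g_cld = 0.1729 − 0.076 = 0.10.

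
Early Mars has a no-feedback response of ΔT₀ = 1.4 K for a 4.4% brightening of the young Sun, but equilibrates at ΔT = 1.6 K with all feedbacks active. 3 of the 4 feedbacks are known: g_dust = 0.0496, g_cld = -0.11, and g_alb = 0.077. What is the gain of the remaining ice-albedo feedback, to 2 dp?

0.11

Amplification A = ΔT/ΔT₀ = 1.6/1.4 = 1.143.
Total gain g = 1 − 1/A = 1 − 1/1.143 = 0.1251.
Known gains sum to 0.0496 − 0.11 + 0.077 = 0.0166.
g_ice = 0.1251 − 0.0166 = 0.11.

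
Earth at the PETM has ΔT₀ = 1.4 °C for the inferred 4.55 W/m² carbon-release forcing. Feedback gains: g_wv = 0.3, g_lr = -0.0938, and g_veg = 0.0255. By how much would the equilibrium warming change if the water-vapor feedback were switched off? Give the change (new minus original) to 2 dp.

-0.51 °C

Original: g = 0.2317, ΔT = 1.4/(1−0.2317) = 1.8222 °C.
Without water-vapor: g' = -0.0683, ΔT' = 1.4/(1+0.0683) = 1.3105 °C.
Change = 1.3105 − 1.8222 = -0.51 °C.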